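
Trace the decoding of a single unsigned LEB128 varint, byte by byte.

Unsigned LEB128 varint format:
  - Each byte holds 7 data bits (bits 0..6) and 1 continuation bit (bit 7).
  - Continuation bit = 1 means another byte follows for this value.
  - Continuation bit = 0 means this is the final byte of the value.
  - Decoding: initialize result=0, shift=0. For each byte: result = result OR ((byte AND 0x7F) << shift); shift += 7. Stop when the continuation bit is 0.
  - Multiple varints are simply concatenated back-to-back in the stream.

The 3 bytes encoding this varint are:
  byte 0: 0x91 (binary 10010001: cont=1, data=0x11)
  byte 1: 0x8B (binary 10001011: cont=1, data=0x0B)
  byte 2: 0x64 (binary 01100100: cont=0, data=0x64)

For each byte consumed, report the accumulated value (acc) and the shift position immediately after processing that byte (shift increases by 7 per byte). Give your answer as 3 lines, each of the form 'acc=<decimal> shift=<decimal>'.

Answer: acc=17 shift=7
acc=1425 shift=14
acc=1639825 shift=21

Derivation:
byte 0=0x91: payload=0x11=17, contrib = 17<<0 = 17; acc -> 17, shift -> 7
byte 1=0x8B: payload=0x0B=11, contrib = 11<<7 = 1408; acc -> 1425, shift -> 14
byte 2=0x64: payload=0x64=100, contrib = 100<<14 = 1638400; acc -> 1639825, shift -> 21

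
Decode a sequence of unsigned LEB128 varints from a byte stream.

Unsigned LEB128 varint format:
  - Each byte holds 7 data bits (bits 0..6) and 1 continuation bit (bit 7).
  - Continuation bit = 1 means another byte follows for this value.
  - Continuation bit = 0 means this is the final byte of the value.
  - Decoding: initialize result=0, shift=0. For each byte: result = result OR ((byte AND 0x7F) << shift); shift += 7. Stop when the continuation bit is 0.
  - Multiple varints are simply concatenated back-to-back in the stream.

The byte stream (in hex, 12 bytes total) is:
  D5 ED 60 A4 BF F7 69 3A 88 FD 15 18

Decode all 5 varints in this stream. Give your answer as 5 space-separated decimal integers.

  byte[0]=0xD5 cont=1 payload=0x55=85: acc |= 85<<0 -> acc=85 shift=7
  byte[1]=0xED cont=1 payload=0x6D=109: acc |= 109<<7 -> acc=14037 shift=14
  byte[2]=0x60 cont=0 payload=0x60=96: acc |= 96<<14 -> acc=1586901 shift=21 [end]
Varint 1: bytes[0:3] = D5 ED 60 -> value 1586901 (3 byte(s))
  byte[3]=0xA4 cont=1 payload=0x24=36: acc |= 36<<0 -> acc=36 shift=7
  byte[4]=0xBF cont=1 payload=0x3F=63: acc |= 63<<7 -> acc=8100 shift=14
  byte[5]=0xF7 cont=1 payload=0x77=119: acc |= 119<<14 -> acc=1957796 shift=21
  byte[6]=0x69 cont=0 payload=0x69=105: acc |= 105<<21 -> acc=222158756 shift=28 [end]
Varint 2: bytes[3:7] = A4 BF F7 69 -> value 222158756 (4 byte(s))
  byte[7]=0x3A cont=0 payload=0x3A=58: acc |= 58<<0 -> acc=58 shift=7 [end]
Varint 3: bytes[7:8] = 3A -> value 58 (1 byte(s))
  byte[8]=0x88 cont=1 payload=0x08=8: acc |= 8<<0 -> acc=8 shift=7
  byte[9]=0xFD cont=1 payload=0x7D=125: acc |= 125<<7 -> acc=16008 shift=14
  byte[10]=0x15 cont=0 payload=0x15=21: acc |= 21<<14 -> acc=360072 shift=21 [end]
Varint 4: bytes[8:11] = 88 FD 15 -> value 360072 (3 byte(s))
  byte[11]=0x18 cont=0 payload=0x18=24: acc |= 24<<0 -> acc=24 shift=7 [end]
Varint 5: bytes[11:12] = 18 -> value 24 (1 byte(s))

Answer: 1586901 222158756 58 360072 24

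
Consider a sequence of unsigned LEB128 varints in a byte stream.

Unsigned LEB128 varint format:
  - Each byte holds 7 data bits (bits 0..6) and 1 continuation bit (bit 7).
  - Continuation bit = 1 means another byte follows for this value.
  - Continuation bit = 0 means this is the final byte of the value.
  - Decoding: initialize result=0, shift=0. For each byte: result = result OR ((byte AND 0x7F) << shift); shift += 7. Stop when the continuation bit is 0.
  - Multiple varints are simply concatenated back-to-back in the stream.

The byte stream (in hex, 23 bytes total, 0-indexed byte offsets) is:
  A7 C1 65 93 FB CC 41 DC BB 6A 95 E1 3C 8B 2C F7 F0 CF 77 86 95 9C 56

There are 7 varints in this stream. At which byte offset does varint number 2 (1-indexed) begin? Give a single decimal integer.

Answer: 3

Derivation:
  byte[0]=0xA7 cont=1 payload=0x27=39: acc |= 39<<0 -> acc=39 shift=7
  byte[1]=0xC1 cont=1 payload=0x41=65: acc |= 65<<7 -> acc=8359 shift=14
  byte[2]=0x65 cont=0 payload=0x65=101: acc |= 101<<14 -> acc=1663143 shift=21 [end]
Varint 1: bytes[0:3] = A7 C1 65 -> value 1663143 (3 byte(s))
  byte[3]=0x93 cont=1 payload=0x13=19: acc |= 19<<0 -> acc=19 shift=7
  byte[4]=0xFB cont=1 payload=0x7B=123: acc |= 123<<7 -> acc=15763 shift=14
  byte[5]=0xCC cont=1 payload=0x4C=76: acc |= 76<<14 -> acc=1260947 shift=21
  byte[6]=0x41 cont=0 payload=0x41=65: acc |= 65<<21 -> acc=137575827 shift=28 [end]
Varint 2: bytes[3:7] = 93 FB CC 41 -> value 137575827 (4 byte(s))
  byte[7]=0xDC cont=1 payload=0x5C=92: acc |= 92<<0 -> acc=92 shift=7
  byte[8]=0xBB cont=1 payload=0x3B=59: acc |= 59<<7 -> acc=7644 shift=14
  byte[9]=0x6A cont=0 payload=0x6A=106: acc |= 106<<14 -> acc=1744348 shift=21 [end]
Varint 3: bytes[7:10] = DC BB 6A -> value 1744348 (3 byte(s))
  byte[10]=0x95 cont=1 payload=0x15=21: acc |= 21<<0 -> acc=21 shift=7
  byte[11]=0xE1 cont=1 payload=0x61=97: acc |= 97<<7 -> acc=12437 shift=14
  byte[12]=0x3C cont=0 payload=0x3C=60: acc |= 60<<14 -> acc=995477 shift=21 [end]
Varint 4: bytes[10:13] = 95 E1 3C -> value 995477 (3 byte(s))
  byte[13]=0x8B cont=1 payload=0x0B=11: acc |= 11<<0 -> acc=11 shift=7
  byte[14]=0x2C cont=0 payload=0x2C=44: acc |= 44<<7 -> acc=5643 shift=14 [end]
Varint 5: bytes[13:15] = 8B 2C -> value 5643 (2 byte(s))
  byte[15]=0xF7 cont=1 payload=0x77=119: acc |= 119<<0 -> acc=119 shift=7
  byte[16]=0xF0 cont=1 payload=0x70=112: acc |= 112<<7 -> acc=14455 shift=14
  byte[17]=0xCF cont=1 payload=0x4F=79: acc |= 79<<14 -> acc=1308791 shift=21
  byte[18]=0x77 cont=0 payload=0x77=119: acc |= 119<<21 -> acc=250869879 shift=28 [end]
Varint 6: bytes[15:19] = F7 F0 CF 77 -> value 250869879 (4 byte(s))
  byte[19]=0x86 cont=1 payload=0x06=6: acc |= 6<<0 -> acc=6 shift=7
  byte[20]=0x95 cont=1 payload=0x15=21: acc |= 21<<7 -> acc=2694 shift=14
  byte[21]=0x9C cont=1 payload=0x1C=28: acc |= 28<<14 -> acc=461446 shift=21
  byte[22]=0x56 cont=0 payload=0x56=86: acc |= 86<<21 -> acc=180816518 shift=28 [end]
Varint 7: bytes[19:23] = 86 95 9C 56 -> value 180816518 (4 byte(s))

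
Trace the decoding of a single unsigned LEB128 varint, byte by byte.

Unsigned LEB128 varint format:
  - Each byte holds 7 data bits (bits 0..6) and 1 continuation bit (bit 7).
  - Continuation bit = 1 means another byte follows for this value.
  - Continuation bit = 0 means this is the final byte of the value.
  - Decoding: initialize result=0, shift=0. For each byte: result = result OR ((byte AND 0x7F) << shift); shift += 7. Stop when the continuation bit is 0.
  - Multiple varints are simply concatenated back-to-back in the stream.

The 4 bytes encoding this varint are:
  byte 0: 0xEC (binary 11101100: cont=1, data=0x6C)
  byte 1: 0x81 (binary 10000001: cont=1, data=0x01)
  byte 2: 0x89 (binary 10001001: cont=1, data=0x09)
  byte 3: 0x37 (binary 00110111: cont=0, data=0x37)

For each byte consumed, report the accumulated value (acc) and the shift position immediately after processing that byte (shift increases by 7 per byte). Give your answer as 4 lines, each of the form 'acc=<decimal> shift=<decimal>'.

Answer: acc=108 shift=7
acc=236 shift=14
acc=147692 shift=21
acc=115491052 shift=28

Derivation:
byte 0=0xEC: payload=0x6C=108, contrib = 108<<0 = 108; acc -> 108, shift -> 7
byte 1=0x81: payload=0x01=1, contrib = 1<<7 = 128; acc -> 236, shift -> 14
byte 2=0x89: payload=0x09=9, contrib = 9<<14 = 147456; acc -> 147692, shift -> 21
byte 3=0x37: payload=0x37=55, contrib = 55<<21 = 115343360; acc -> 115491052, shift -> 28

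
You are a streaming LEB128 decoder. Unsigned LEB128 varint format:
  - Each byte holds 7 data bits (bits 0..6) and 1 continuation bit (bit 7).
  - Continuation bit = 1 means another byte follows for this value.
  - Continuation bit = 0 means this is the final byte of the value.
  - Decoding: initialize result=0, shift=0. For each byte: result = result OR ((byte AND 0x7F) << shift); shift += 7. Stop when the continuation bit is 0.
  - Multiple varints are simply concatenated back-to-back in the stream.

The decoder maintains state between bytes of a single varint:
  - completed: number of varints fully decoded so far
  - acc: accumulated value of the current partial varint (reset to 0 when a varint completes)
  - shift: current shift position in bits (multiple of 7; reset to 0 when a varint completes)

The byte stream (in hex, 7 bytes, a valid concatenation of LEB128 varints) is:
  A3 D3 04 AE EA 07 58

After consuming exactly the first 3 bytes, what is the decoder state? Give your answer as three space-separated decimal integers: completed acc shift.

byte[0]=0xA3 cont=1 payload=0x23: acc |= 35<<0 -> completed=0 acc=35 shift=7
byte[1]=0xD3 cont=1 payload=0x53: acc |= 83<<7 -> completed=0 acc=10659 shift=14
byte[2]=0x04 cont=0 payload=0x04: varint #1 complete (value=76195); reset -> completed=1 acc=0 shift=0

Answer: 1 0 0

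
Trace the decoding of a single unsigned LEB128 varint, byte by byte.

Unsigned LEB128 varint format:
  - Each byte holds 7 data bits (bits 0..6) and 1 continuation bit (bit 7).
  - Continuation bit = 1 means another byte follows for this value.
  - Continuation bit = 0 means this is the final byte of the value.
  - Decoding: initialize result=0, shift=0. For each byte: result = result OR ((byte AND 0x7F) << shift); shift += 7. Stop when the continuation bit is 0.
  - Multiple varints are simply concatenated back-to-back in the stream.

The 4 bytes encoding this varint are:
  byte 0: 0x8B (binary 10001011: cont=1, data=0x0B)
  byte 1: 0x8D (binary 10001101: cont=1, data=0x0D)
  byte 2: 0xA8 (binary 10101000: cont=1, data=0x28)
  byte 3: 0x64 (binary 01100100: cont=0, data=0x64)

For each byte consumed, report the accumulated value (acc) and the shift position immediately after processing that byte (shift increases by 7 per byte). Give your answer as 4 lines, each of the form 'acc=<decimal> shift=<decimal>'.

byte 0=0x8B: payload=0x0B=11, contrib = 11<<0 = 11; acc -> 11, shift -> 7
byte 1=0x8D: payload=0x0D=13, contrib = 13<<7 = 1664; acc -> 1675, shift -> 14
byte 2=0xA8: payload=0x28=40, contrib = 40<<14 = 655360; acc -> 657035, shift -> 21
byte 3=0x64: payload=0x64=100, contrib = 100<<21 = 209715200; acc -> 210372235, shift -> 28

Answer: acc=11 shift=7
acc=1675 shift=14
acc=657035 shift=21
acc=210372235 shift=28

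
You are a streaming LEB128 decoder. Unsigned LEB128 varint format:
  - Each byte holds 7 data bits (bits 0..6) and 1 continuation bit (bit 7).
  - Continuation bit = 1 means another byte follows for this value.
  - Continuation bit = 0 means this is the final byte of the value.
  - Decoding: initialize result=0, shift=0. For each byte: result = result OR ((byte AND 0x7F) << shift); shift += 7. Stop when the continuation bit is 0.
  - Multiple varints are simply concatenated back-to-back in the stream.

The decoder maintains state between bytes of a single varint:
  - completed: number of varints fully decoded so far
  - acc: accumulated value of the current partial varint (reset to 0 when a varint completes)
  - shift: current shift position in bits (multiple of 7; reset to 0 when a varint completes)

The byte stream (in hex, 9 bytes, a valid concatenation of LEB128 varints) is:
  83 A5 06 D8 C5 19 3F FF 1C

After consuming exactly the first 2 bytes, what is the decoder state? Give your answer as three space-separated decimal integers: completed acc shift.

byte[0]=0x83 cont=1 payload=0x03: acc |= 3<<0 -> completed=0 acc=3 shift=7
byte[1]=0xA5 cont=1 payload=0x25: acc |= 37<<7 -> completed=0 acc=4739 shift=14

Answer: 0 4739 14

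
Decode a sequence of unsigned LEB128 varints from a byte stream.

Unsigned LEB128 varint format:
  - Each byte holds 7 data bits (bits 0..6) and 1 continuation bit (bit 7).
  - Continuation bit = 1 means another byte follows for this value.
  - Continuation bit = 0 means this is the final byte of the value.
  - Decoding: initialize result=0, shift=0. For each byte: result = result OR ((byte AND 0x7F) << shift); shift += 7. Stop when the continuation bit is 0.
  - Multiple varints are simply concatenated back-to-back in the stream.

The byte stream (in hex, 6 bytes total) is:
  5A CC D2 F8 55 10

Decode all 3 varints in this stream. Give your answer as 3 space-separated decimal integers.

Answer: 90 180234572 16

Derivation:
  byte[0]=0x5A cont=0 payload=0x5A=90: acc |= 90<<0 -> acc=90 shift=7 [end]
Varint 1: bytes[0:1] = 5A -> value 90 (1 byte(s))
  byte[1]=0xCC cont=1 payload=0x4C=76: acc |= 76<<0 -> acc=76 shift=7
  byte[2]=0xD2 cont=1 payload=0x52=82: acc |= 82<<7 -> acc=10572 shift=14
  byte[3]=0xF8 cont=1 payload=0x78=120: acc |= 120<<14 -> acc=1976652 shift=21
  byte[4]=0x55 cont=0 payload=0x55=85: acc |= 85<<21 -> acc=180234572 shift=28 [end]
Varint 2: bytes[1:5] = CC D2 F8 55 -> value 180234572 (4 byte(s))
  byte[5]=0x10 cont=0 payload=0x10=16: acc |= 16<<0 -> acc=16 shift=7 [end]
Varint 3: bytes[5:6] = 10 -> value 16 (1 byte(s))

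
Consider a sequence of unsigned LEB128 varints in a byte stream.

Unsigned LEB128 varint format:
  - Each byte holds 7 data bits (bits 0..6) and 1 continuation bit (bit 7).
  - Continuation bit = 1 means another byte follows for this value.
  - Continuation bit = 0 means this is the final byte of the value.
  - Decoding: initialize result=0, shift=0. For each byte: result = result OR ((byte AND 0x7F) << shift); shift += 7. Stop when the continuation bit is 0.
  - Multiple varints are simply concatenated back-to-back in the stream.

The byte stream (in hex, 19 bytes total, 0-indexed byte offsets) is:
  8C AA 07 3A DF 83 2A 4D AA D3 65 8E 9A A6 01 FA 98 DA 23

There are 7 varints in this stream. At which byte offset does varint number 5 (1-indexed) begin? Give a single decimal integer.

  byte[0]=0x8C cont=1 payload=0x0C=12: acc |= 12<<0 -> acc=12 shift=7
  byte[1]=0xAA cont=1 payload=0x2A=42: acc |= 42<<7 -> acc=5388 shift=14
  byte[2]=0x07 cont=0 payload=0x07=7: acc |= 7<<14 -> acc=120076 shift=21 [end]
Varint 1: bytes[0:3] = 8C AA 07 -> value 120076 (3 byte(s))
  byte[3]=0x3A cont=0 payload=0x3A=58: acc |= 58<<0 -> acc=58 shift=7 [end]
Varint 2: bytes[3:4] = 3A -> value 58 (1 byte(s))
  byte[4]=0xDF cont=1 payload=0x5F=95: acc |= 95<<0 -> acc=95 shift=7
  byte[5]=0x83 cont=1 payload=0x03=3: acc |= 3<<7 -> acc=479 shift=14
  byte[6]=0x2A cont=0 payload=0x2A=42: acc |= 42<<14 -> acc=688607 shift=21 [end]
Varint 3: bytes[4:7] = DF 83 2A -> value 688607 (3 byte(s))
  byte[7]=0x4D cont=0 payload=0x4D=77: acc |= 77<<0 -> acc=77 shift=7 [end]
Varint 4: bytes[7:8] = 4D -> value 77 (1 byte(s))
  byte[8]=0xAA cont=1 payload=0x2A=42: acc |= 42<<0 -> acc=42 shift=7
  byte[9]=0xD3 cont=1 payload=0x53=83: acc |= 83<<7 -> acc=10666 shift=14
  byte[10]=0x65 cont=0 payload=0x65=101: acc |= 101<<14 -> acc=1665450 shift=21 [end]
Varint 5: bytes[8:11] = AA D3 65 -> value 1665450 (3 byte(s))
  byte[11]=0x8E cont=1 payload=0x0E=14: acc |= 14<<0 -> acc=14 shift=7
  byte[12]=0x9A cont=1 payload=0x1A=26: acc |= 26<<7 -> acc=3342 shift=14
  byte[13]=0xA6 cont=1 payload=0x26=38: acc |= 38<<14 -> acc=625934 shift=21
  byte[14]=0x01 cont=0 payload=0x01=1: acc |= 1<<21 -> acc=2723086 shift=28 [end]
Varint 6: bytes[11:15] = 8E 9A A6 01 -> value 2723086 (4 byte(s))
  byte[15]=0xFA cont=1 payload=0x7A=122: acc |= 122<<0 -> acc=122 shift=7
  byte[16]=0x98 cont=1 payload=0x18=24: acc |= 24<<7 -> acc=3194 shift=14
  byte[17]=0xDA cont=1 payload=0x5A=90: acc |= 90<<14 -> acc=1477754 shift=21
  byte[18]=0x23 cont=0 payload=0x23=35: acc |= 35<<21 -> acc=74878074 shift=28 [end]
Varint 7: bytes[15:19] = FA 98 DA 23 -> value 74878074 (4 byte(s))

Answer: 8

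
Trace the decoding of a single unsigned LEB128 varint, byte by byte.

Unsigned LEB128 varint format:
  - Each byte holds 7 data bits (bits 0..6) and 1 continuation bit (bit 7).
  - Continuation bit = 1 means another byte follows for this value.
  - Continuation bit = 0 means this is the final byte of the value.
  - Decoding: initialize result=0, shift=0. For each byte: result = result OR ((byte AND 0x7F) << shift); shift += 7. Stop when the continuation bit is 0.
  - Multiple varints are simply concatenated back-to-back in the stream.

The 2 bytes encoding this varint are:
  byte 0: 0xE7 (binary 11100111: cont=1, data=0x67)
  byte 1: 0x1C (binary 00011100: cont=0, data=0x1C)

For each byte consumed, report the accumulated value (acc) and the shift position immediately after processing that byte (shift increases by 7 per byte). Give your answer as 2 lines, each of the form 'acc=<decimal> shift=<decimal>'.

byte 0=0xE7: payload=0x67=103, contrib = 103<<0 = 103; acc -> 103, shift -> 7
byte 1=0x1C: payload=0x1C=28, contrib = 28<<7 = 3584; acc -> 3687, shift -> 14

Answer: acc=103 shift=7
acc=3687 shift=14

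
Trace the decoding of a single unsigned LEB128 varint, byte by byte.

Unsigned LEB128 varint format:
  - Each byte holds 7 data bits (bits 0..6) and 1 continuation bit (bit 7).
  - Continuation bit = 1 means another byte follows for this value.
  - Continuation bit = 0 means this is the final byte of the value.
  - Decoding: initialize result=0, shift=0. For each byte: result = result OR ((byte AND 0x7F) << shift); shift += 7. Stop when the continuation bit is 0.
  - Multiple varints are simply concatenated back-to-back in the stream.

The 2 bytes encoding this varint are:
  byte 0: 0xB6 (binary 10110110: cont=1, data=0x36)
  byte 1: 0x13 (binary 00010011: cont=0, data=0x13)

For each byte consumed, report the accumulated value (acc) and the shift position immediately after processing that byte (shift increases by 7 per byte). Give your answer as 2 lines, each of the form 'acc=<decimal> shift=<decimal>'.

Answer: acc=54 shift=7
acc=2486 shift=14

Derivation:
byte 0=0xB6: payload=0x36=54, contrib = 54<<0 = 54; acc -> 54, shift -> 7
byte 1=0x13: payload=0x13=19, contrib = 19<<7 = 2432; acc -> 2486, shift -> 14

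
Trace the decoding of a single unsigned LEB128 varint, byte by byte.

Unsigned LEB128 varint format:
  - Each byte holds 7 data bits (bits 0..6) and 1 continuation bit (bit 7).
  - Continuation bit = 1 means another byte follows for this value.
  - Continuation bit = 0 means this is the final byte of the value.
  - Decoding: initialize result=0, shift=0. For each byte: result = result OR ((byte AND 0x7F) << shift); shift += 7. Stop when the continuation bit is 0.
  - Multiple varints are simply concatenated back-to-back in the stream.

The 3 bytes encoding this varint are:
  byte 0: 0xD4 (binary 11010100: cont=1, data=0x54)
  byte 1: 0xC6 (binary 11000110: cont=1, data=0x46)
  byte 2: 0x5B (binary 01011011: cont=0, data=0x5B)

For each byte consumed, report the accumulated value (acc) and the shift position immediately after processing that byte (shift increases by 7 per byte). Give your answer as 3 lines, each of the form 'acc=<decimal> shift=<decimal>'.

byte 0=0xD4: payload=0x54=84, contrib = 84<<0 = 84; acc -> 84, shift -> 7
byte 1=0xC6: payload=0x46=70, contrib = 70<<7 = 8960; acc -> 9044, shift -> 14
byte 2=0x5B: payload=0x5B=91, contrib = 91<<14 = 1490944; acc -> 1499988, shift -> 21

Answer: acc=84 shift=7
acc=9044 shift=14
acc=1499988 shift=21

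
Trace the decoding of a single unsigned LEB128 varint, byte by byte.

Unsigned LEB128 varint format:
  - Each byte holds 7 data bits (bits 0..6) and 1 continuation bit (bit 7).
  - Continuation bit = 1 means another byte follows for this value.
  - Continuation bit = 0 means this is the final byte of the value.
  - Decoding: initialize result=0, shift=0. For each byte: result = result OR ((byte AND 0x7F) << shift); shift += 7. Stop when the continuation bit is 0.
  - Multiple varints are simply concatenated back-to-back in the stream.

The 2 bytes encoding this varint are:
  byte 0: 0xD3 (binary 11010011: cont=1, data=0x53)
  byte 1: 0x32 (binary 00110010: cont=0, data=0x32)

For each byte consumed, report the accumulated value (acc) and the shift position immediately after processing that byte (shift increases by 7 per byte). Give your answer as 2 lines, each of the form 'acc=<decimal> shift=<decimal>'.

Answer: acc=83 shift=7
acc=6483 shift=14

Derivation:
byte 0=0xD3: payload=0x53=83, contrib = 83<<0 = 83; acc -> 83, shift -> 7
byte 1=0x32: payload=0x32=50, contrib = 50<<7 = 6400; acc -> 6483, shift -> 14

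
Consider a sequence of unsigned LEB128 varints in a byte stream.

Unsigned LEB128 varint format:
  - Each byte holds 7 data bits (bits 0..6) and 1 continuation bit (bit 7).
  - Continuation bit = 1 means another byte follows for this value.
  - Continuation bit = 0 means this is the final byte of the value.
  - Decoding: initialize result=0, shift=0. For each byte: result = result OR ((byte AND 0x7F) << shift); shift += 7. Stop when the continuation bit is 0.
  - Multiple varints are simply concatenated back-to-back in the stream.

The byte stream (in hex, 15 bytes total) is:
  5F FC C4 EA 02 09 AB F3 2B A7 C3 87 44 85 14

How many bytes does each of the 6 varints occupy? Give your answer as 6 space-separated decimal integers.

  byte[0]=0x5F cont=0 payload=0x5F=95: acc |= 95<<0 -> acc=95 shift=7 [end]
Varint 1: bytes[0:1] = 5F -> value 95 (1 byte(s))
  byte[1]=0xFC cont=1 payload=0x7C=124: acc |= 124<<0 -> acc=124 shift=7
  byte[2]=0xC4 cont=1 payload=0x44=68: acc |= 68<<7 -> acc=8828 shift=14
  byte[3]=0xEA cont=1 payload=0x6A=106: acc |= 106<<14 -> acc=1745532 shift=21
  byte[4]=0x02 cont=0 payload=0x02=2: acc |= 2<<21 -> acc=5939836 shift=28 [end]
Varint 2: bytes[1:5] = FC C4 EA 02 -> value 5939836 (4 byte(s))
  byte[5]=0x09 cont=0 payload=0x09=9: acc |= 9<<0 -> acc=9 shift=7 [end]
Varint 3: bytes[5:6] = 09 -> value 9 (1 byte(s))
  byte[6]=0xAB cont=1 payload=0x2B=43: acc |= 43<<0 -> acc=43 shift=7
  byte[7]=0xF3 cont=1 payload=0x73=115: acc |= 115<<7 -> acc=14763 shift=14
  byte[8]=0x2B cont=0 payload=0x2B=43: acc |= 43<<14 -> acc=719275 shift=21 [end]
Varint 4: bytes[6:9] = AB F3 2B -> value 719275 (3 byte(s))
  byte[9]=0xA7 cont=1 payload=0x27=39: acc |= 39<<0 -> acc=39 shift=7
  byte[10]=0xC3 cont=1 payload=0x43=67: acc |= 67<<7 -> acc=8615 shift=14
  byte[11]=0x87 cont=1 payload=0x07=7: acc |= 7<<14 -> acc=123303 shift=21
  byte[12]=0x44 cont=0 payload=0x44=68: acc |= 68<<21 -> acc=142729639 shift=28 [end]
Varint 5: bytes[9:13] = A7 C3 87 44 -> value 142729639 (4 byte(s))
  byte[13]=0x85 cont=1 payload=0x05=5: acc |= 5<<0 -> acc=5 shift=7
  byte[14]=0x14 cont=0 payload=0x14=20: acc |= 20<<7 -> acc=2565 shift=14 [end]
Varint 6: bytes[13:15] = 85 14 -> value 2565 (2 byte(s))

Answer: 1 4 1 3 4 2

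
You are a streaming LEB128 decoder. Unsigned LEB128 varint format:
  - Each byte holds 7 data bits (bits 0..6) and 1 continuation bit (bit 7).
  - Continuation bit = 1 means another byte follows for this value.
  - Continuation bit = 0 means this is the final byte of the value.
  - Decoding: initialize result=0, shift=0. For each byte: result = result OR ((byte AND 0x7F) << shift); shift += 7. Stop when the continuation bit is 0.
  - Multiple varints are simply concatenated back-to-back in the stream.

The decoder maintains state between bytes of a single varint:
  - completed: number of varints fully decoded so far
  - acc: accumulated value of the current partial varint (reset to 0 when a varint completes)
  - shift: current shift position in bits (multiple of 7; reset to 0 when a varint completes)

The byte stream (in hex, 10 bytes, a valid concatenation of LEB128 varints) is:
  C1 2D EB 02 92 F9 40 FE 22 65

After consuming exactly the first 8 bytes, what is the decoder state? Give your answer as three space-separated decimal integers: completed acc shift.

Answer: 3 126 7

Derivation:
byte[0]=0xC1 cont=1 payload=0x41: acc |= 65<<0 -> completed=0 acc=65 shift=7
byte[1]=0x2D cont=0 payload=0x2D: varint #1 complete (value=5825); reset -> completed=1 acc=0 shift=0
byte[2]=0xEB cont=1 payload=0x6B: acc |= 107<<0 -> completed=1 acc=107 shift=7
byte[3]=0x02 cont=0 payload=0x02: varint #2 complete (value=363); reset -> completed=2 acc=0 shift=0
byte[4]=0x92 cont=1 payload=0x12: acc |= 18<<0 -> completed=2 acc=18 shift=7
byte[5]=0xF9 cont=1 payload=0x79: acc |= 121<<7 -> completed=2 acc=15506 shift=14
byte[6]=0x40 cont=0 payload=0x40: varint #3 complete (value=1064082); reset -> completed=3 acc=0 shift=0
byte[7]=0xFE cont=1 payload=0x7E: acc |= 126<<0 -> completed=3 acc=126 shift=7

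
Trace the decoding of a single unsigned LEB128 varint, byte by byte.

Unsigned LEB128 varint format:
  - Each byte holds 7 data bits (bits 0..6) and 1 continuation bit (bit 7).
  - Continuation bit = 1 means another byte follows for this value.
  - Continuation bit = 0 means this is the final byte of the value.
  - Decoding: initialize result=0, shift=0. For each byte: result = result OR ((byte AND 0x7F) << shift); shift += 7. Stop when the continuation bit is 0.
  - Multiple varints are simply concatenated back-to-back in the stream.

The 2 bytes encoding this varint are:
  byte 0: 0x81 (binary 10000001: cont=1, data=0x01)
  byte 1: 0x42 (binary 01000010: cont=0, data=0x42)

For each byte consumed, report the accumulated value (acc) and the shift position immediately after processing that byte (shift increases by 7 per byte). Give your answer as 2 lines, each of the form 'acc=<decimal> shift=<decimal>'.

byte 0=0x81: payload=0x01=1, contrib = 1<<0 = 1; acc -> 1, shift -> 7
byte 1=0x42: payload=0x42=66, contrib = 66<<7 = 8448; acc -> 8449, shift -> 14

Answer: acc=1 shift=7
acc=8449 shift=14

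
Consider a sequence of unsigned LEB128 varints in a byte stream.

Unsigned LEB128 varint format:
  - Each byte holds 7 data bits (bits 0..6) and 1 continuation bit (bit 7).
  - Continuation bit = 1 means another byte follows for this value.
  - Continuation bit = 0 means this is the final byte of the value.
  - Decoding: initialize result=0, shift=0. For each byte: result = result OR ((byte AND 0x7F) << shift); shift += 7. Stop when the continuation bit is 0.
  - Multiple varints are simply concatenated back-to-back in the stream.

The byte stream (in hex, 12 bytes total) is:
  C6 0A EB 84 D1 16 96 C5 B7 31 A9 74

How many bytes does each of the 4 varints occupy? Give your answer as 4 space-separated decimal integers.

Answer: 2 4 4 2

Derivation:
  byte[0]=0xC6 cont=1 payload=0x46=70: acc |= 70<<0 -> acc=70 shift=7
  byte[1]=0x0A cont=0 payload=0x0A=10: acc |= 10<<7 -> acc=1350 shift=14 [end]
Varint 1: bytes[0:2] = C6 0A -> value 1350 (2 byte(s))
  byte[2]=0xEB cont=1 payload=0x6B=107: acc |= 107<<0 -> acc=107 shift=7
  byte[3]=0x84 cont=1 payload=0x04=4: acc |= 4<<7 -> acc=619 shift=14
  byte[4]=0xD1 cont=1 payload=0x51=81: acc |= 81<<14 -> acc=1327723 shift=21
  byte[5]=0x16 cont=0 payload=0x16=22: acc |= 22<<21 -> acc=47465067 shift=28 [end]
Varint 2: bytes[2:6] = EB 84 D1 16 -> value 47465067 (4 byte(s))
  byte[6]=0x96 cont=1 payload=0x16=22: acc |= 22<<0 -> acc=22 shift=7
  byte[7]=0xC5 cont=1 payload=0x45=69: acc |= 69<<7 -> acc=8854 shift=14
  byte[8]=0xB7 cont=1 payload=0x37=55: acc |= 55<<14 -> acc=909974 shift=21
  byte[9]=0x31 cont=0 payload=0x31=49: acc |= 49<<21 -> acc=103670422 shift=28 [end]
Varint 3: bytes[6:10] = 96 C5 B7 31 -> value 103670422 (4 byte(s))
  byte[10]=0xA9 cont=1 payload=0x29=41: acc |= 41<<0 -> acc=41 shift=7
  byte[11]=0x74 cont=0 payload=0x74=116: acc |= 116<<7 -> acc=14889 shift=14 [end]
Varint 4: bytes[10:12] = A9 74 -> value 14889 (2 byte(s))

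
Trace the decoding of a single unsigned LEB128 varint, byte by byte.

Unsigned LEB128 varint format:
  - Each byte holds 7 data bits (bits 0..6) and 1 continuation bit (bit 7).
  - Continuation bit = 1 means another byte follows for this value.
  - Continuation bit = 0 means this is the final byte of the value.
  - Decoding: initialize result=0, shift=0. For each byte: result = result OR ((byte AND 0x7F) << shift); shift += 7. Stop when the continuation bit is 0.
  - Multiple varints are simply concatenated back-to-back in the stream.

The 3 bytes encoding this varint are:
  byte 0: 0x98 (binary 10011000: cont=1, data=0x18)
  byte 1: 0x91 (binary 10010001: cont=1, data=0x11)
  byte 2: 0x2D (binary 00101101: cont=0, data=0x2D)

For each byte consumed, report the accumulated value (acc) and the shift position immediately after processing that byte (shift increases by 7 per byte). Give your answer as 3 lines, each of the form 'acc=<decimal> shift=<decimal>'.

byte 0=0x98: payload=0x18=24, contrib = 24<<0 = 24; acc -> 24, shift -> 7
byte 1=0x91: payload=0x11=17, contrib = 17<<7 = 2176; acc -> 2200, shift -> 14
byte 2=0x2D: payload=0x2D=45, contrib = 45<<14 = 737280; acc -> 739480, shift -> 21

Answer: acc=24 shift=7
acc=2200 shift=14
acc=739480 shift=21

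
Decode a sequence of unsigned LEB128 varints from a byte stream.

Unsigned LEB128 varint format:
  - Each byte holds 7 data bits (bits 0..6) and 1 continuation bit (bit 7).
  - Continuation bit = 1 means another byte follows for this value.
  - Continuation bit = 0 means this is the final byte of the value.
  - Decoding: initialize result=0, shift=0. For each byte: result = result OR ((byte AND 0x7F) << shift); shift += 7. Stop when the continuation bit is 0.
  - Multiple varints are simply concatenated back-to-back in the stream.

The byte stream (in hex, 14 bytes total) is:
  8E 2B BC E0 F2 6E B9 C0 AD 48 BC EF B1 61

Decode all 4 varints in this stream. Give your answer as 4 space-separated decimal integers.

Answer: 5518 232566844 151740473 204240828

Derivation:
  byte[0]=0x8E cont=1 payload=0x0E=14: acc |= 14<<0 -> acc=14 shift=7
  byte[1]=0x2B cont=0 payload=0x2B=43: acc |= 43<<7 -> acc=5518 shift=14 [end]
Varint 1: bytes[0:2] = 8E 2B -> value 5518 (2 byte(s))
  byte[2]=0xBC cont=1 payload=0x3C=60: acc |= 60<<0 -> acc=60 shift=7
  byte[3]=0xE0 cont=1 payload=0x60=96: acc |= 96<<7 -> acc=12348 shift=14
  byte[4]=0xF2 cont=1 payload=0x72=114: acc |= 114<<14 -> acc=1880124 shift=21
  byte[5]=0x6E cont=0 payload=0x6E=110: acc |= 110<<21 -> acc=232566844 shift=28 [end]
Varint 2: bytes[2:6] = BC E0 F2 6E -> value 232566844 (4 byte(s))
  byte[6]=0xB9 cont=1 payload=0x39=57: acc |= 57<<0 -> acc=57 shift=7
  byte[7]=0xC0 cont=1 payload=0x40=64: acc |= 64<<7 -> acc=8249 shift=14
  byte[8]=0xAD cont=1 payload=0x2D=45: acc |= 45<<14 -> acc=745529 shift=21
  byte[9]=0x48 cont=0 payload=0x48=72: acc |= 72<<21 -> acc=151740473 shift=28 [end]
Varint 3: bytes[6:10] = B9 C0 AD 48 -> value 151740473 (4 byte(s))
  byte[10]=0xBC cont=1 payload=0x3C=60: acc |= 60<<0 -> acc=60 shift=7
  byte[11]=0xEF cont=1 payload=0x6F=111: acc |= 111<<7 -> acc=14268 shift=14
  byte[12]=0xB1 cont=1 payload=0x31=49: acc |= 49<<14 -> acc=817084 shift=21
  byte[13]=0x61 cont=0 payload=0x61=97: acc |= 97<<21 -> acc=204240828 shift=28 [end]
Varint 4: bytes[10:14] = BC EF B1 61 -> value 204240828 (4 byte(s))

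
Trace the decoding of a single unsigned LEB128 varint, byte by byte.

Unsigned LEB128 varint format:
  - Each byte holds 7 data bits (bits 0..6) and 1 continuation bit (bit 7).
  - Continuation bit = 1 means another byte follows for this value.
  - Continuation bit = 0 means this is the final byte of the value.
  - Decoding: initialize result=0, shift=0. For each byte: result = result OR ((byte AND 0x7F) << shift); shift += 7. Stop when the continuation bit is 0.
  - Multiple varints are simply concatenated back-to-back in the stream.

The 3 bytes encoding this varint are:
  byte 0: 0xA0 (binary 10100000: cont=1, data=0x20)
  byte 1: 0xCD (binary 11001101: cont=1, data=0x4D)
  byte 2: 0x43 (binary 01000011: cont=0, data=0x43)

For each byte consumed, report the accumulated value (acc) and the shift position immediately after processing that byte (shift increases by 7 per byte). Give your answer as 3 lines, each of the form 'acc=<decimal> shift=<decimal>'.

Answer: acc=32 shift=7
acc=9888 shift=14
acc=1107616 shift=21

Derivation:
byte 0=0xA0: payload=0x20=32, contrib = 32<<0 = 32; acc -> 32, shift -> 7
byte 1=0xCD: payload=0x4D=77, contrib = 77<<7 = 9856; acc -> 9888, shift -> 14
byte 2=0x43: payload=0x43=67, contrib = 67<<14 = 1097728; acc -> 1107616, shift -> 21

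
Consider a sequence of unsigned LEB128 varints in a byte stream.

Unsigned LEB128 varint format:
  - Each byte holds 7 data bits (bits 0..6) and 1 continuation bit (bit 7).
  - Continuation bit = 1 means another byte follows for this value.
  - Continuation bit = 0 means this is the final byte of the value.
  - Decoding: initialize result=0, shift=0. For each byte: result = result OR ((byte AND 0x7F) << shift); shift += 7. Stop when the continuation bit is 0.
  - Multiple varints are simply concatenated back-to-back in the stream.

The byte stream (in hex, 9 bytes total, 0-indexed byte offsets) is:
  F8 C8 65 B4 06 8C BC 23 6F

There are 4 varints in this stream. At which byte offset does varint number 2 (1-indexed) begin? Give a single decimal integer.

  byte[0]=0xF8 cont=1 payload=0x78=120: acc |= 120<<0 -> acc=120 shift=7
  byte[1]=0xC8 cont=1 payload=0x48=72: acc |= 72<<7 -> acc=9336 shift=14
  byte[2]=0x65 cont=0 payload=0x65=101: acc |= 101<<14 -> acc=1664120 shift=21 [end]
Varint 1: bytes[0:3] = F8 C8 65 -> value 1664120 (3 byte(s))
  byte[3]=0xB4 cont=1 payload=0x34=52: acc |= 52<<0 -> acc=52 shift=7
  byte[4]=0x06 cont=0 payload=0x06=6: acc |= 6<<7 -> acc=820 shift=14 [end]
Varint 2: bytes[3:5] = B4 06 -> value 820 (2 byte(s))
  byte[5]=0x8C cont=1 payload=0x0C=12: acc |= 12<<0 -> acc=12 shift=7
  byte[6]=0xBC cont=1 payload=0x3C=60: acc |= 60<<7 -> acc=7692 shift=14
  byte[7]=0x23 cont=0 payload=0x23=35: acc |= 35<<14 -> acc=581132 shift=21 [end]
Varint 3: bytes[5:8] = 8C BC 23 -> value 581132 (3 byte(s))
  byte[8]=0x6F cont=0 payload=0x6F=111: acc |= 111<<0 -> acc=111 shift=7 [end]
Varint 4: bytes[8:9] = 6F -> value 111 (1 byte(s))

Answer: 3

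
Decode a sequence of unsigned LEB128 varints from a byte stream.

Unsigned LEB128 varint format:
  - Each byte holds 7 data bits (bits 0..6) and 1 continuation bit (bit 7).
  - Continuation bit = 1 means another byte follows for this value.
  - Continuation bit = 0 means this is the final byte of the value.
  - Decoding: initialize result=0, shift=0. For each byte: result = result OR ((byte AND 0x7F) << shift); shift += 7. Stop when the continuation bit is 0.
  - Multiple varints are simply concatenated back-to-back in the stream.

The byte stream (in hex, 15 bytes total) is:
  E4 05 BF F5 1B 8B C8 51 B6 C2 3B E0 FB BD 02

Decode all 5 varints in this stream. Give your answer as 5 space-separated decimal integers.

  byte[0]=0xE4 cont=1 payload=0x64=100: acc |= 100<<0 -> acc=100 shift=7
  byte[1]=0x05 cont=0 payload=0x05=5: acc |= 5<<7 -> acc=740 shift=14 [end]
Varint 1: bytes[0:2] = E4 05 -> value 740 (2 byte(s))
  byte[2]=0xBF cont=1 payload=0x3F=63: acc |= 63<<0 -> acc=63 shift=7
  byte[3]=0xF5 cont=1 payload=0x75=117: acc |= 117<<7 -> acc=15039 shift=14
  byte[4]=0x1B cont=0 payload=0x1B=27: acc |= 27<<14 -> acc=457407 shift=21 [end]
Varint 2: bytes[2:5] = BF F5 1B -> value 457407 (3 byte(s))
  byte[5]=0x8B cont=1 payload=0x0B=11: acc |= 11<<0 -> acc=11 shift=7
  byte[6]=0xC8 cont=1 payload=0x48=72: acc |= 72<<7 -> acc=9227 shift=14
  byte[7]=0x51 cont=0 payload=0x51=81: acc |= 81<<14 -> acc=1336331 shift=21 [end]
Varint 3: bytes[5:8] = 8B C8 51 -> value 1336331 (3 byte(s))
  byte[8]=0xB6 cont=1 payload=0x36=54: acc |= 54<<0 -> acc=54 shift=7
  byte[9]=0xC2 cont=1 payload=0x42=66: acc |= 66<<7 -> acc=8502 shift=14
  byte[10]=0x3B cont=0 payload=0x3B=59: acc |= 59<<14 -> acc=975158 shift=21 [end]
Varint 4: bytes[8:11] = B6 C2 3B -> value 975158 (3 byte(s))
  byte[11]=0xE0 cont=1 payload=0x60=96: acc |= 96<<0 -> acc=96 shift=7
  byte[12]=0xFB cont=1 payload=0x7B=123: acc |= 123<<7 -> acc=15840 shift=14
  byte[13]=0xBD cont=1 payload=0x3D=61: acc |= 61<<14 -> acc=1015264 shift=21
  byte[14]=0x02 cont=0 payload=0x02=2: acc |= 2<<21 -> acc=5209568 shift=28 [end]
Varint 5: bytes[11:15] = E0 FB BD 02 -> value 5209568 (4 byte(s))

Answer: 740 457407 1336331 975158 5209568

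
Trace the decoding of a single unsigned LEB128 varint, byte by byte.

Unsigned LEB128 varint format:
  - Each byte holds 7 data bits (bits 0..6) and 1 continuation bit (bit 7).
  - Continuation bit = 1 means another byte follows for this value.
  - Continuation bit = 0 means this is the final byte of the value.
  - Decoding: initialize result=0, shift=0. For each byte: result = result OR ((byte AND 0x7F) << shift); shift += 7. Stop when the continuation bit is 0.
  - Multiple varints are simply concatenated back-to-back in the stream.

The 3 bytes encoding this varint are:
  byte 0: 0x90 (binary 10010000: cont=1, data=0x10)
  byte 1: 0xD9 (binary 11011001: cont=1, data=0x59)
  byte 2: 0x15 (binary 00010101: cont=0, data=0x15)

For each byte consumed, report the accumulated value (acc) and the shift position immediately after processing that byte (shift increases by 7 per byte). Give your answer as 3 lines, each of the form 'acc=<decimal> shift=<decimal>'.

byte 0=0x90: payload=0x10=16, contrib = 16<<0 = 16; acc -> 16, shift -> 7
byte 1=0xD9: payload=0x59=89, contrib = 89<<7 = 11392; acc -> 11408, shift -> 14
byte 2=0x15: payload=0x15=21, contrib = 21<<14 = 344064; acc -> 355472, shift -> 21

Answer: acc=16 shift=7
acc=11408 shift=14
acc=355472 shift=21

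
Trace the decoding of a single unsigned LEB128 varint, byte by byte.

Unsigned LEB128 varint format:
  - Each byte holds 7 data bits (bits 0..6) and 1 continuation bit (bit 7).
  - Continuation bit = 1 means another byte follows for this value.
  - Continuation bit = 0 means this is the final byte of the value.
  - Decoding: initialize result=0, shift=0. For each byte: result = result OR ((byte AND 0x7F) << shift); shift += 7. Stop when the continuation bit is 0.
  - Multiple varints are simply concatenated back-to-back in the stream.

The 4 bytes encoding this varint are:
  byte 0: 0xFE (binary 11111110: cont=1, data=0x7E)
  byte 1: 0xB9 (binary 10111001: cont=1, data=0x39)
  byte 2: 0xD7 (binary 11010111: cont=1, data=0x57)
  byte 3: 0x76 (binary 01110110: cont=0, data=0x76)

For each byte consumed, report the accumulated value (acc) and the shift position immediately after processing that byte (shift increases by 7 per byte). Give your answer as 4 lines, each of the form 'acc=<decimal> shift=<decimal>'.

Answer: acc=126 shift=7
acc=7422 shift=14
acc=1432830 shift=21
acc=248896766 shift=28

Derivation:
byte 0=0xFE: payload=0x7E=126, contrib = 126<<0 = 126; acc -> 126, shift -> 7
byte 1=0xB9: payload=0x39=57, contrib = 57<<7 = 7296; acc -> 7422, shift -> 14
byte 2=0xD7: payload=0x57=87, contrib = 87<<14 = 1425408; acc -> 1432830, shift -> 21
byte 3=0x76: payload=0x76=118, contrib = 118<<21 = 247463936; acc -> 248896766, shift -> 28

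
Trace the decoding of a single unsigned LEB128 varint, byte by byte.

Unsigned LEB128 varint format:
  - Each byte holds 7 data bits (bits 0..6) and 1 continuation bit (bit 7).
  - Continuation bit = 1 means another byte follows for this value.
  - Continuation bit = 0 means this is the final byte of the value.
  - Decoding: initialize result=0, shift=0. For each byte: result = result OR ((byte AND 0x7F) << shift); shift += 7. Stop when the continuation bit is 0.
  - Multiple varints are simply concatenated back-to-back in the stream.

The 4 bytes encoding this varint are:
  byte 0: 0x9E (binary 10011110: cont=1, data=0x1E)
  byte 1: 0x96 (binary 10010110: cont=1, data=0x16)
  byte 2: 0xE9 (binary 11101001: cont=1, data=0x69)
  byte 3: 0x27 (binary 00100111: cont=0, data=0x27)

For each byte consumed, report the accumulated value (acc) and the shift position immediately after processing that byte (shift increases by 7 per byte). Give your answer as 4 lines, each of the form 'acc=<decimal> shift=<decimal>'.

Answer: acc=30 shift=7
acc=2846 shift=14
acc=1723166 shift=21
acc=83512094 shift=28

Derivation:
byte 0=0x9E: payload=0x1E=30, contrib = 30<<0 = 30; acc -> 30, shift -> 7
byte 1=0x96: payload=0x16=22, contrib = 22<<7 = 2816; acc -> 2846, shift -> 14
byte 2=0xE9: payload=0x69=105, contrib = 105<<14 = 1720320; acc -> 1723166, shift -> 21
byte 3=0x27: payload=0x27=39, contrib = 39<<21 = 81788928; acc -> 83512094, shift -> 28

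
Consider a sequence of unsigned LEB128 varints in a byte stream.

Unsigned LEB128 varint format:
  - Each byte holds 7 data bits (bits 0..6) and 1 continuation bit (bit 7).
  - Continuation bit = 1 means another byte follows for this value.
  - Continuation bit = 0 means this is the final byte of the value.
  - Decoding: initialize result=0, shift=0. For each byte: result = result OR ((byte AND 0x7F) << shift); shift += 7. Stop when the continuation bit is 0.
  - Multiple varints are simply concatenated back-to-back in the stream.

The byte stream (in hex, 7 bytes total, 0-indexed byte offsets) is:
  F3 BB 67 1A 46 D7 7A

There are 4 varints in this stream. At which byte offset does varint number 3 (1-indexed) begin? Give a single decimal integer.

Answer: 4

Derivation:
  byte[0]=0xF3 cont=1 payload=0x73=115: acc |= 115<<0 -> acc=115 shift=7
  byte[1]=0xBB cont=1 payload=0x3B=59: acc |= 59<<7 -> acc=7667 shift=14
  byte[2]=0x67 cont=0 payload=0x67=103: acc |= 103<<14 -> acc=1695219 shift=21 [end]
Varint 1: bytes[0:3] = F3 BB 67 -> value 1695219 (3 byte(s))
  byte[3]=0x1A cont=0 payload=0x1A=26: acc |= 26<<0 -> acc=26 shift=7 [end]
Varint 2: bytes[3:4] = 1A -> value 26 (1 byte(s))
  byte[4]=0x46 cont=0 payload=0x46=70: acc |= 70<<0 -> acc=70 shift=7 [end]
Varint 3: bytes[4:5] = 46 -> value 70 (1 byte(s))
  byte[5]=0xD7 cont=1 payload=0x57=87: acc |= 87<<0 -> acc=87 shift=7
  byte[6]=0x7A cont=0 payload=0x7A=122: acc |= 122<<7 -> acc=15703 shift=14 [end]
Varint 4: bytes[5:7] = D7 7A -> value 15703 (2 byte(s))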